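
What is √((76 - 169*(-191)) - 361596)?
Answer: 11*I*√2721 ≈ 573.79*I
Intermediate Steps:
√((76 - 169*(-191)) - 361596) = √((76 + 32279) - 361596) = √(32355 - 361596) = √(-329241) = 11*I*√2721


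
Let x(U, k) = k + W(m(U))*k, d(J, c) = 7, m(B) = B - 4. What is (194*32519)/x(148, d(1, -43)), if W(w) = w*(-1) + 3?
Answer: -3154343/490 ≈ -6437.4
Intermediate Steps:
m(B) = -4 + B
W(w) = 3 - w (W(w) = -w + 3 = 3 - w)
x(U, k) = k + k*(7 - U) (x(U, k) = k + (3 - (-4 + U))*k = k + (3 + (4 - U))*k = k + (7 - U)*k = k + k*(7 - U))
(194*32519)/x(148, d(1, -43)) = (194*32519)/((7*(8 - 1*148))) = 6308686/((7*(8 - 148))) = 6308686/((7*(-140))) = 6308686/(-980) = 6308686*(-1/980) = -3154343/490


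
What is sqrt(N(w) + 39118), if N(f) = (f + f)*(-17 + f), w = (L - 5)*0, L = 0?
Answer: sqrt(39118) ≈ 197.78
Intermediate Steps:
w = 0 (w = (0 - 5)*0 = -5*0 = 0)
N(f) = 2*f*(-17 + f) (N(f) = (2*f)*(-17 + f) = 2*f*(-17 + f))
sqrt(N(w) + 39118) = sqrt(2*0*(-17 + 0) + 39118) = sqrt(2*0*(-17) + 39118) = sqrt(0 + 39118) = sqrt(39118)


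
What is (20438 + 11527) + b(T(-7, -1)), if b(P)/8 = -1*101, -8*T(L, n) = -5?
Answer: 31157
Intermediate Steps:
T(L, n) = 5/8 (T(L, n) = -1/8*(-5) = 5/8)
b(P) = -808 (b(P) = 8*(-1*101) = 8*(-101) = -808)
(20438 + 11527) + b(T(-7, -1)) = (20438 + 11527) - 808 = 31965 - 808 = 31157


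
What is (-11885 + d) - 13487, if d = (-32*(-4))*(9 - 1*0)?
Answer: -24220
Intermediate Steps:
d = 1152 (d = 128*(9 + 0) = 128*9 = 1152)
(-11885 + d) - 13487 = (-11885 + 1152) - 13487 = -10733 - 13487 = -24220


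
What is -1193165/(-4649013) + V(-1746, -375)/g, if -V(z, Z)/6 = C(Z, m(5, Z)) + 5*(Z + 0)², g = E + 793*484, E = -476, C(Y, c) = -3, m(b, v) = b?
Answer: -4788889203269/445533511842 ≈ -10.749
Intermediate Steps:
g = 383336 (g = -476 + 793*484 = -476 + 383812 = 383336)
V(z, Z) = 18 - 30*Z² (V(z, Z) = -6*(-3 + 5*(Z + 0)²) = -6*(-3 + 5*Z²) = 18 - 30*Z²)
-1193165/(-4649013) + V(-1746, -375)/g = -1193165/(-4649013) + (18 - 30*(-375)²)/383336 = -1193165*(-1/4649013) + (18 - 30*140625)*(1/383336) = 1193165/4649013 + (18 - 4218750)*(1/383336) = 1193165/4649013 - 4218732*1/383336 = 1193165/4649013 - 1054683/95834 = -4788889203269/445533511842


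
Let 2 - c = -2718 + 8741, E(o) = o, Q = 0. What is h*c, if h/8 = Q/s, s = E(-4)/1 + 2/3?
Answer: 0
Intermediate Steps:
s = -10/3 (s = -4/1 + 2/3 = -4*1 + 2*(⅓) = -4 + ⅔ = -10/3 ≈ -3.3333)
h = 0 (h = 8*(0/(-10/3)) = 8*(0*(-3/10)) = 8*0 = 0)
c = -6021 (c = 2 - (-2718 + 8741) = 2 - 1*6023 = 2 - 6023 = -6021)
h*c = 0*(-6021) = 0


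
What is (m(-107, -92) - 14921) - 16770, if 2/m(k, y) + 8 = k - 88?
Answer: -6433275/203 ≈ -31691.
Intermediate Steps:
m(k, y) = 2/(-96 + k) (m(k, y) = 2/(-8 + (k - 88)) = 2/(-8 + (-88 + k)) = 2/(-96 + k))
(m(-107, -92) - 14921) - 16770 = (2/(-96 - 107) - 14921) - 16770 = (2/(-203) - 14921) - 16770 = (2*(-1/203) - 14921) - 16770 = (-2/203 - 14921) - 16770 = -3028965/203 - 16770 = -6433275/203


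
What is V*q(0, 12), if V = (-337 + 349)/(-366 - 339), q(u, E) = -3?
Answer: 12/235 ≈ 0.051064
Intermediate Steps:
V = -4/235 (V = 12/(-705) = 12*(-1/705) = -4/235 ≈ -0.017021)
V*q(0, 12) = -4/235*(-3) = 12/235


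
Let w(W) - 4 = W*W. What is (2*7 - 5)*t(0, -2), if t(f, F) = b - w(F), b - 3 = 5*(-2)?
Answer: -135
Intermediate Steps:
w(W) = 4 + W² (w(W) = 4 + W*W = 4 + W²)
b = -7 (b = 3 + 5*(-2) = 3 - 10 = -7)
t(f, F) = -11 - F² (t(f, F) = -7 - (4 + F²) = -7 + (-4 - F²) = -11 - F²)
(2*7 - 5)*t(0, -2) = (2*7 - 5)*(-11 - 1*(-2)²) = (14 - 5)*(-11 - 1*4) = 9*(-11 - 4) = 9*(-15) = -135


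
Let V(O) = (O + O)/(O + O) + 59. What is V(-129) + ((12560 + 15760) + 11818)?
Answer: 40198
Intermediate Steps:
V(O) = 60 (V(O) = (2*O)/((2*O)) + 59 = (2*O)*(1/(2*O)) + 59 = 1 + 59 = 60)
V(-129) + ((12560 + 15760) + 11818) = 60 + ((12560 + 15760) + 11818) = 60 + (28320 + 11818) = 60 + 40138 = 40198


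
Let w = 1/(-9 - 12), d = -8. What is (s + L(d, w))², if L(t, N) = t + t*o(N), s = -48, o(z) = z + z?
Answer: 1345600/441 ≈ 3051.2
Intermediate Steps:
o(z) = 2*z
w = -1/21 (w = 1/(-21) = -1/21 ≈ -0.047619)
L(t, N) = t + 2*N*t (L(t, N) = t + t*(2*N) = t + 2*N*t)
(s + L(d, w))² = (-48 - 8*(1 + 2*(-1/21)))² = (-48 - 8*(1 - 2/21))² = (-48 - 8*19/21)² = (-48 - 152/21)² = (-1160/21)² = 1345600/441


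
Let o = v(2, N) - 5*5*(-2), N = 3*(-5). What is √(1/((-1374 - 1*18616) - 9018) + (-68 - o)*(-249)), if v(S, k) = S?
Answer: √32070084443/1036 ≈ 172.86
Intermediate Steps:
N = -15
o = 52 (o = 2 - 5*5*(-2) = 2 - 25*(-2) = 2 + 50 = 52)
√(1/((-1374 - 1*18616) - 9018) + (-68 - o)*(-249)) = √(1/((-1374 - 1*18616) - 9018) + (-68 - 1*52)*(-249)) = √(1/((-1374 - 18616) - 9018) + (-68 - 52)*(-249)) = √(1/(-19990 - 9018) - 120*(-249)) = √(1/(-29008) + 29880) = √(-1/29008 + 29880) = √(866759039/29008) = √32070084443/1036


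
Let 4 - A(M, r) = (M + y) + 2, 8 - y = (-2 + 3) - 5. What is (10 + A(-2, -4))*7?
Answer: 14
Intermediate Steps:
y = 12 (y = 8 - ((-2 + 3) - 5) = 8 - (1 - 5) = 8 - 1*(-4) = 8 + 4 = 12)
A(M, r) = -10 - M (A(M, r) = 4 - ((M + 12) + 2) = 4 - ((12 + M) + 2) = 4 - (14 + M) = 4 + (-14 - M) = -10 - M)
(10 + A(-2, -4))*7 = (10 + (-10 - 1*(-2)))*7 = (10 + (-10 + 2))*7 = (10 - 8)*7 = 2*7 = 14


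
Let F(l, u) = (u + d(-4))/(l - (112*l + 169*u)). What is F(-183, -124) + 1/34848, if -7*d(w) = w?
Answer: -29819789/10066994784 ≈ -0.0029621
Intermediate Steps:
d(w) = -w/7
F(l, u) = (4/7 + u)/(-169*u - 111*l) (F(l, u) = (u - ⅐*(-4))/(l - (112*l + 169*u)) = (u + 4/7)/(l + (-169*u - 112*l)) = (4/7 + u)/(-169*u - 111*l))
F(-183, -124) + 1/34848 = (-4 - 7*(-124))/(7*(111*(-183) + 169*(-124))) + 1/34848 = (-4 + 868)/(7*(-20313 - 20956)) + 1/34848 = (⅐)*864/(-41269) + 1/34848 = (⅐)*(-1/41269)*864 + 1/34848 = -864/288883 + 1/34848 = -29819789/10066994784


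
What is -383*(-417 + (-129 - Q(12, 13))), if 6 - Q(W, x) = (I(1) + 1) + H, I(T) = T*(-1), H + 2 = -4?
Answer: 213714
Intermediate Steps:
H = -6 (H = -2 - 4 = -6)
I(T) = -T
Q(W, x) = 12 (Q(W, x) = 6 - ((-1*1 + 1) - 6) = 6 - ((-1 + 1) - 6) = 6 - (0 - 6) = 6 - 1*(-6) = 6 + 6 = 12)
-383*(-417 + (-129 - Q(12, 13))) = -383*(-417 + (-129 - 1*12)) = -383*(-417 + (-129 - 12)) = -383*(-417 - 141) = -383*(-558) = 213714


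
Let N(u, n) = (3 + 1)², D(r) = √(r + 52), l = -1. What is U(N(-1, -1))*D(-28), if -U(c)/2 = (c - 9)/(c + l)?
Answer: -28*√6/15 ≈ -4.5724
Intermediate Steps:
D(r) = √(52 + r)
N(u, n) = 16 (N(u, n) = 4² = 16)
U(c) = -2*(-9 + c)/(-1 + c) (U(c) = -2*(c - 9)/(c - 1) = -2*(-9 + c)/(-1 + c))
U(N(-1, -1))*D(-28) = (2*(9 - 1*16)/(-1 + 16))*√(52 - 28) = (2*(9 - 16)/15)*√24 = (2*(1/15)*(-7))*(2*√6) = -28*√6/15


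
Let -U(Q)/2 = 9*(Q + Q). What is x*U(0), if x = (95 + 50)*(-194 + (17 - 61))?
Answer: 0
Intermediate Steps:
U(Q) = -36*Q (U(Q) = -18*(Q + Q) = -18*2*Q = -36*Q)
x = -34510 (x = 145*(-194 - 44) = 145*(-238) = -34510)
x*U(0) = -(-1242360)*0 = -34510*0 = 0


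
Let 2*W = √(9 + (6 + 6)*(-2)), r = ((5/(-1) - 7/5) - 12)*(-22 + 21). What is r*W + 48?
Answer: 48 + 46*I*√15/5 ≈ 48.0 + 35.631*I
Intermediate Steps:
r = 92/5 (r = ((5*(-1) - 7*⅕) - 12)*(-1) = ((-5 - 7/5) - 12)*(-1) = (-32/5 - 12)*(-1) = -92/5*(-1) = 92/5 ≈ 18.400)
W = I*√15/2 (W = √(9 + (6 + 6)*(-2))/2 = √(9 + 12*(-2))/2 = √(9 - 24)/2 = √(-15)/2 = (I*√15)/2 = I*√15/2 ≈ 1.9365*I)
r*W + 48 = 92*(I*√15/2)/5 + 48 = 46*I*√15/5 + 48 = 48 + 46*I*√15/5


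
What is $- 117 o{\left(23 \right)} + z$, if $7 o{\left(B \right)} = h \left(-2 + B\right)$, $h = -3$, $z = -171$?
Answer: $882$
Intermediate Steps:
$o{\left(B \right)} = \frac{6}{7} - \frac{3 B}{7}$ ($o{\left(B \right)} = \frac{\left(-3\right) \left(-2 + B\right)}{7} = \frac{6 - 3 B}{7} = \frac{6}{7} - \frac{3 B}{7}$)
$- 117 o{\left(23 \right)} + z = - 117 \left(\frac{6}{7} - \frac{69}{7}\right) - 171 = \left(-117\right) \left(-9\right) - 171 = 1053 - 171 = 882$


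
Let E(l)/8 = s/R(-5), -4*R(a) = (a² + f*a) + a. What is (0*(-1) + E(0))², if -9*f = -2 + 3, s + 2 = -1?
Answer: 746496/34225 ≈ 21.811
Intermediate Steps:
s = -3 (s = -2 - 1 = -3)
f = -⅑ (f = -(-2 + 3)/9 = -⅑*1 = -⅑ ≈ -0.11111)
R(a) = -2*a/9 - a²/4 (R(a) = -((a² - a/9) + a)/4 = -(a² + 8*a/9)/4 = -2*a/9 - a²/4)
E(l) = 864/185 (E(l) = 8*(-3*36/(5*(8 + 9*(-5)))) = 8*(-3*36/(5*(8 - 45))) = 8*(-3/((-1/36*(-5)*(-37)))) = 8*(-3/(-185/36)) = 8*(-3*(-36/185)) = 8*(108/185) = 864/185)
(0*(-1) + E(0))² = (0*(-1) + 864/185)² = (0 + 864/185)² = (864/185)² = 746496/34225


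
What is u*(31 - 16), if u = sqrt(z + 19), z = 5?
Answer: 30*sqrt(6) ≈ 73.485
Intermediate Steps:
u = 2*sqrt(6) (u = sqrt(5 + 19) = sqrt(24) = 2*sqrt(6) ≈ 4.8990)
u*(31 - 16) = (2*sqrt(6))*(31 - 16) = (2*sqrt(6))*15 = 30*sqrt(6)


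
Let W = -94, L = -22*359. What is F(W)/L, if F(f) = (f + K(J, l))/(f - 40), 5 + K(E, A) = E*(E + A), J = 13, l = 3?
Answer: 109/1058332 ≈ 0.00010299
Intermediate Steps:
K(E, A) = -5 + E*(A + E) (K(E, A) = -5 + E*(E + A) = -5 + E*(A + E))
L = -7898
F(f) = (203 + f)/(-40 + f) (F(f) = (f + (-5 + 13² + 3*13))/(f - 40) = (f + (-5 + 169 + 39))/(-40 + f) = (f + 203)/(-40 + f) = (203 + f)/(-40 + f))
F(W)/L = ((203 - 94)/(-40 - 94))/(-7898) = (109/(-134))*(-1/7898) = -1/134*109*(-1/7898) = -109/134*(-1/7898) = 109/1058332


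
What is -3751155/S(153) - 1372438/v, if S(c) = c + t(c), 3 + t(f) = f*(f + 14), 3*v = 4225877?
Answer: -5319246241683/36203088259 ≈ -146.93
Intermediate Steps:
v = 4225877/3 (v = (⅓)*4225877 = 4225877/3 ≈ 1.4086e+6)
t(f) = -3 + f*(14 + f) (t(f) = -3 + f*(f + 14) = -3 + f*(14 + f))
S(c) = -3 + c² + 15*c (S(c) = c + (-3 + c² + 14*c) = -3 + c² + 15*c)
-3751155/S(153) - 1372438/v = -3751155/(-3 + 153² + 15*153) - 1372438/4225877/3 = -3751155/(-3 + 23409 + 2295) - 1372438*3/4225877 = -3751155/25701 - 4117314/4225877 = -3751155*1/25701 - 4117314/4225877 = -1250385/8567 - 4117314/4225877 = -5319246241683/36203088259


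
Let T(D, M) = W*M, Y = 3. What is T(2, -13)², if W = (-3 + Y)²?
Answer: 0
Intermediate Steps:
W = 0 (W = (-3 + 3)² = 0² = 0)
T(D, M) = 0 (T(D, M) = 0*M = 0)
T(2, -13)² = 0² = 0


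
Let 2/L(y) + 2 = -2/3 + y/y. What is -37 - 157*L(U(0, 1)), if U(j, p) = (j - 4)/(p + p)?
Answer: 757/5 ≈ 151.40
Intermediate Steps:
U(j, p) = (-4 + j)/(2*p) (U(j, p) = (-4 + j)/((2*p)) = (-4 + j)*(1/(2*p)) = (-4 + j)/(2*p))
L(y) = -6/5 (L(y) = 2/(-2 + (-2/3 + y/y)) = 2/(-2 + (-2*⅓ + 1)) = 2/(-2 + (-⅔ + 1)) = 2/(-2 + ⅓) = 2/(-5/3) = 2*(-⅗) = -6/5)
-37 - 157*L(U(0, 1)) = -37 - 157*(-6/5) = -37 + 942/5 = 757/5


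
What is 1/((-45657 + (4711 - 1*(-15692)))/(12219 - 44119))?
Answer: 15950/12627 ≈ 1.2632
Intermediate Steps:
1/((-45657 + (4711 - 1*(-15692)))/(12219 - 44119)) = 1/((-45657 + (4711 + 15692))/(-31900)) = 1/((-45657 + 20403)*(-1/31900)) = 1/(-25254*(-1/31900)) = 1/(12627/15950) = 15950/12627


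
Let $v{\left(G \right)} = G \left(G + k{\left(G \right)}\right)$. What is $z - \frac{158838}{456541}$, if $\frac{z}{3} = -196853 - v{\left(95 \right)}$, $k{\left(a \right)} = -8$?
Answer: $- \frac{280934489352}{456541} \approx -6.1535 \cdot 10^{5}$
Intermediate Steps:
$v{\left(G \right)} = G \left(-8 + G\right)$ ($v{\left(G \right)} = G \left(G - 8\right) = G \left(-8 + G\right)$)
$z = -615354$ ($z = 3 \left(-196853 - 95 \left(-8 + 95\right)\right) = 3 \left(-196853 - 95 \cdot 87\right) = 3 \left(-196853 - 8265\right) = 3 \left(-205118\right) = -615354$)
$z - \frac{158838}{456541} = -615354 - \frac{158838}{456541} = - \frac{280934489352}{456541}$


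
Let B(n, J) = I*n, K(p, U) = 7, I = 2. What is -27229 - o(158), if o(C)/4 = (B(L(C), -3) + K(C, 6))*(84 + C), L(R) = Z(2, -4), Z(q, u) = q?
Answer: -37877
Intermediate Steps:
L(R) = 2
B(n, J) = 2*n
o(C) = 3696 + 44*C (o(C) = 4*((2*2 + 7)*(84 + C)) = 4*((4 + 7)*(84 + C)) = 4*(11*(84 + C)) = 4*(924 + 11*C) = 3696 + 44*C)
-27229 - o(158) = -27229 - (3696 + 44*158) = -27229 - (3696 + 6952) = -27229 - 1*10648 = -27229 - 10648 = -37877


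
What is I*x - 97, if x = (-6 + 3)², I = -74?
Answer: -763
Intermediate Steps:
x = 9 (x = (-3)² = 9)
I*x - 97 = -74*9 - 97 = -666 - 97 = -763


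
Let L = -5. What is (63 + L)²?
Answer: 3364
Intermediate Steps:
(63 + L)² = (63 - 5)² = 58² = 3364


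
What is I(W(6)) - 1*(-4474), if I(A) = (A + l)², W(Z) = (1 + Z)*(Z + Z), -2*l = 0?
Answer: 11530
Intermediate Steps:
l = 0 (l = -½*0 = 0)
W(Z) = 2*Z*(1 + Z) (W(Z) = (1 + Z)*(2*Z) = 2*Z*(1 + Z))
I(A) = A² (I(A) = (A + 0)² = A²)
I(W(6)) - 1*(-4474) = (2*6*(1 + 6))² - 1*(-4474) = (2*6*7)² + 4474 = 84² + 4474 = 7056 + 4474 = 11530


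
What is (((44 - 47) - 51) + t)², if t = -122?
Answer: 30976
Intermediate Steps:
(((44 - 47) - 51) + t)² = (((44 - 47) - 51) - 122)² = ((-3 - 51) - 122)² = (-54 - 122)² = (-176)² = 30976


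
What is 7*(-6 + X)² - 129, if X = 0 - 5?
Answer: 718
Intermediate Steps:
X = -5
7*(-6 + X)² - 129 = 7*(-6 - 5)² - 129 = 7*(-11)² - 129 = 7*121 - 129 = 847 - 129 = 718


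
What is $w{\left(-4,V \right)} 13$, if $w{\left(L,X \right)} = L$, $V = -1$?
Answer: $-52$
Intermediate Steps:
$w{\left(-4,V \right)} 13 = \left(-4\right) 13 = -52$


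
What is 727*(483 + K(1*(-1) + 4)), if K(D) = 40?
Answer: 380221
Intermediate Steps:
727*(483 + K(1*(-1) + 4)) = 727*(483 + 40) = 727*523 = 380221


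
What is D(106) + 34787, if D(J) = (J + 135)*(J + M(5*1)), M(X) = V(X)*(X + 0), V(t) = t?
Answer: 66358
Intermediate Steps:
M(X) = X**2 (M(X) = X*(X + 0) = X*X = X**2)
D(J) = (25 + J)*(135 + J) (D(J) = (J + 135)*(J + (5*1)**2) = (135 + J)*(J + 5**2) = (135 + J)*(J + 25) = (135 + J)*(25 + J) = (25 + J)*(135 + J))
D(106) + 34787 = (3375 + 106**2 + 160*106) + 34787 = (3375 + 11236 + 16960) + 34787 = 31571 + 34787 = 66358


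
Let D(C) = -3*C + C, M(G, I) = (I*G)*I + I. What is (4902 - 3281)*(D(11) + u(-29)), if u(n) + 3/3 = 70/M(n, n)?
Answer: -455244882/12209 ≈ -37288.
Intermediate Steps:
M(G, I) = I + G*I² (M(G, I) = (G*I)*I + I = G*I² + I = I + G*I²)
D(C) = -2*C
u(n) = -1 + 70/(n*(1 + n²)) (u(n) = -1 + 70/((n*(1 + n*n))) = -1 + 70/((n*(1 + n²))) = -1 + 70*(1/(n*(1 + n²))) = -1 + 70/(n*(1 + n²)))
(4902 - 3281)*(D(11) + u(-29)) = (4902 - 3281)*(-2*11 + (70 - 1*(-29) - 1*(-29)³)/(-29 + (-29)³)) = 1621*(-22 + (70 + 29 - 1*(-24389))/(-29 - 24389)) = 1621*(-22 + (70 + 29 + 24389)/(-24418)) = 1621*(-22 - 1/24418*24488) = 1621*(-22 - 12244/12209) = 1621*(-280842/12209) = -455244882/12209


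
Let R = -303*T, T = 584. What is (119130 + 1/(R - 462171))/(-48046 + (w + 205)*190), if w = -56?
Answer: -76138722989/12613731528 ≈ -6.0362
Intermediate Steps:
R = -176952 (R = -303*584 = -176952)
(119130 + 1/(R - 462171))/(-48046 + (w + 205)*190) = (119130 + 1/(-176952 - 462171))/(-48046 + (-56 + 205)*190) = (119130 + 1/(-639123))/(-48046 + 149*190) = (119130 - 1/639123)/(-48046 + 28310) = (76138722989/639123)/(-19736) = (76138722989/639123)*(-1/19736) = -76138722989/12613731528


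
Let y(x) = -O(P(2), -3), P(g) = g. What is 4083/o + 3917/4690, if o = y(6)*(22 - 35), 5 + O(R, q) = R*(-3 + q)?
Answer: -18283613/1036490 ≈ -17.640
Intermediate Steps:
O(R, q) = -5 + R*(-3 + q)
y(x) = 17 (y(x) = -(-5 - 3*2 + 2*(-3)) = -(-5 - 6 - 6) = -1*(-17) = 17)
o = -221 (o = 17*(22 - 35) = 17*(-13) = -221)
4083/o + 3917/4690 = 4083/(-221) + 3917/4690 = 4083*(-1/221) + 3917*(1/4690) = -4083/221 + 3917/4690 = -18283613/1036490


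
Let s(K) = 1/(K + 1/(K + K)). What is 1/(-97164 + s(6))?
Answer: -73/7092960 ≈ -1.0292e-5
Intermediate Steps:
s(K) = 1/(K + 1/(2*K))
1/(-97164 + s(6)) = 1/(-97164 + 2*6/(1 + 2*6²)) = 1/(-97164 + 2*6/(1 + 2*36)) = 1/(-97164 + 2*6/(1 + 72)) = 1/(-97164 + 2*6/73) = 1/(-97164 + 2*6*(1/73)) = 1/(-97164 + 12/73) = 1/(-7092960/73) = -73/7092960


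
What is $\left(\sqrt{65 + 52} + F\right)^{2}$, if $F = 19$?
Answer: $478 + 114 \sqrt{13} \approx 889.03$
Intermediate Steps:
$\left(\sqrt{65 + 52} + F\right)^{2} = \left(\sqrt{65 + 52} + 19\right)^{2} = \left(\sqrt{117} + 19\right)^{2} = \left(3 \sqrt{13} + 19\right)^{2} = \left(19 + 3 \sqrt{13}\right)^{2}$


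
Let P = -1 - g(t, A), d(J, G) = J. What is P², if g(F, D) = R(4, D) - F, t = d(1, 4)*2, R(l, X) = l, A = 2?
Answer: 9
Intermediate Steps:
t = 2 (t = 1*2 = 2)
g(F, D) = 4 - F
P = -3 (P = -1 - (4 - 1*2) = -1 - (4 - 2) = -1 - 1*2 = -1 - 2 = -3)
P² = (-3)² = 9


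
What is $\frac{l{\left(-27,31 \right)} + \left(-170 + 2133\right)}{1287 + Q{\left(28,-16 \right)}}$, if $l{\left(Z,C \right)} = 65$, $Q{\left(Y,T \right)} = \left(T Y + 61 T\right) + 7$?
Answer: $- \frac{78}{5} \approx -15.6$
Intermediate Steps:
$Q{\left(Y,T \right)} = 7 + 61 T + T Y$ ($Q{\left(Y,T \right)} = \left(61 T + T Y\right) + 7 = 7 + 61 T + T Y$)
$\frac{l{\left(-27,31 \right)} + \left(-170 + 2133\right)}{1287 + Q{\left(28,-16 \right)}} = \frac{65 + \left(-170 + 2133\right)}{1287 + \left(7 + 61 \left(-16\right) - 448\right)} = \frac{65 + 1963}{1287 - 1417} = \frac{2028}{1287 - 1417} = \frac{2028}{-130} = 2028 \left(- \frac{1}{130}\right) = - \frac{78}{5}$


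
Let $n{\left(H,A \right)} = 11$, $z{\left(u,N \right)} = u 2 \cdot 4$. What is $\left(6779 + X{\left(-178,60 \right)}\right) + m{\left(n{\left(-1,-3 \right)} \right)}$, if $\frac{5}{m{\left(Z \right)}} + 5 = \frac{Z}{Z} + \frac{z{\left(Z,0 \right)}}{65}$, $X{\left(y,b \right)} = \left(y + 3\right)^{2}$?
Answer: $\frac{6433163}{172} \approx 37402.0$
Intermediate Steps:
$z{\left(u,N \right)} = 8 u$ ($z{\left(u,N \right)} = 2 u 4 = 8 u$)
$X{\left(y,b \right)} = \left(3 + y\right)^{2}$
$m{\left(Z \right)} = \frac{5}{-4 + \frac{8 Z}{65}}$ ($m{\left(Z \right)} = \frac{5}{-5 + \left(\frac{Z}{Z} + \frac{8 Z}{65}\right)} = \frac{5}{-5 + \left(1 + 8 Z \frac{1}{65}\right)} = \frac{5}{-5 + \left(1 + \frac{8 Z}{65}\right)} = \frac{5}{-4 + \frac{8 Z}{65}}$)
$\left(6779 + X{\left(-178,60 \right)}\right) + m{\left(n{\left(-1,-3 \right)} \right)} = \left(6779 + \left(3 - 178\right)^{2}\right) + \frac{325}{4 \left(-65 + 2 \cdot 11\right)} = \left(6779 + \left(-175\right)^{2}\right) + \frac{325}{4 \left(-65 + 22\right)} = \left(6779 + 30625\right) + \frac{325}{4 \left(-43\right)} = 37404 + \frac{325}{4} \left(- \frac{1}{43}\right) = 37404 - \frac{325}{172} = \frac{6433163}{172}$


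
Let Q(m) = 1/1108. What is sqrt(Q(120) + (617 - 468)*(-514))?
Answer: I*sqrt(23505468499)/554 ≈ 276.74*I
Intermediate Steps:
Q(m) = 1/1108
sqrt(Q(120) + (617 - 468)*(-514)) = sqrt(1/1108 + (617 - 468)*(-514)) = sqrt(1/1108 + 149*(-514)) = sqrt(1/1108 - 76586) = sqrt(-84857287/1108) = I*sqrt(23505468499)/554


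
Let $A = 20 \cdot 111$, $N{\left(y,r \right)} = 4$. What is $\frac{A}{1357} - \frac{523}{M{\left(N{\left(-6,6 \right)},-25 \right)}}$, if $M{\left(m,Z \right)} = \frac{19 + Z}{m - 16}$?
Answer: $- \frac{1417202}{1357} \approx -1044.4$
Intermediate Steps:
$M{\left(m,Z \right)} = \frac{19 + Z}{-16 + m}$
$A = 2220$
$\frac{A}{1357} - \frac{523}{M{\left(N{\left(-6,6 \right)},-25 \right)}} = \frac{2220}{1357} - \frac{523}{\frac{1}{-16 + 4} \left(19 - 25\right)} = 2220 \cdot \frac{1}{1357} - \frac{523}{\frac{1}{-12} \left(-6\right)} = \frac{2220}{1357} - \frac{523}{\left(- \frac{1}{12}\right) \left(-6\right)} = \frac{2220}{1357} - 523 \frac{1}{\frac{1}{2}} = \frac{2220}{1357} - 1046 = - \frac{1417202}{1357}$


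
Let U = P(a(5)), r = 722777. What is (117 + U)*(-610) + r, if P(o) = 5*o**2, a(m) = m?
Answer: 575157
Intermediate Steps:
U = 125 (U = 5*5**2 = 5*25 = 125)
(117 + U)*(-610) + r = (117 + 125)*(-610) + 722777 = 242*(-610) + 722777 = -147620 + 722777 = 575157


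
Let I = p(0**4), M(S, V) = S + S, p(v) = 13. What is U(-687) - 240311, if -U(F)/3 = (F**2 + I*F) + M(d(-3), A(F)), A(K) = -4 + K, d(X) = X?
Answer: -1629407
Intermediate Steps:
M(S, V) = 2*S
I = 13
U(F) = 18 - 39*F - 3*F**2 (U(F) = -3*((F**2 + 13*F) + 2*(-3)) = -3*((F**2 + 13*F) - 6) = -3*(-6 + F**2 + 13*F) = 18 - 39*F - 3*F**2)
U(-687) - 240311 = (18 - 39*(-687) - 3*(-687)**2) - 240311 = (18 + 26793 - 3*471969) - 240311 = (18 + 26793 - 1415907) - 240311 = -1389096 - 240311 = -1629407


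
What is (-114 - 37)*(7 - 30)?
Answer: 3473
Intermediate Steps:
(-114 - 37)*(7 - 30) = -151*(-23) = 3473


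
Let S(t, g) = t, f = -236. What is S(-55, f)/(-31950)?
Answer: 11/6390 ≈ 0.0017214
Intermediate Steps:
S(-55, f)/(-31950) = -55/(-31950) = -55*(-1/31950) = 11/6390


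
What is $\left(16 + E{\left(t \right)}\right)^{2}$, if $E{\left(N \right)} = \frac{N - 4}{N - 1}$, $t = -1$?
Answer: $\frac{1369}{4} \approx 342.25$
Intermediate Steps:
$E{\left(N \right)} = \frac{-4 + N}{-1 + N}$
$\left(16 + E{\left(t \right)}\right)^{2} = \left(16 + \frac{-4 - 1}{-1 - 1}\right)^{2} = \left(16 + \frac{1}{-2} \left(-5\right)\right)^{2} = \left(16 - - \frac{5}{2}\right)^{2} = \left(16 + \frac{5}{2}\right)^{2} = \left(\frac{37}{2}\right)^{2} = \frac{1369}{4}$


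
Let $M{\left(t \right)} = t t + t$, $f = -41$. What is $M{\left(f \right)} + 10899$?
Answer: $12539$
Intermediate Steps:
$M{\left(t \right)} = t + t^{2}$ ($M{\left(t \right)} = t^{2} + t = t + t^{2}$)
$M{\left(f \right)} + 10899 = - 41 \left(1 - 41\right) + 10899 = \left(-41\right) \left(-40\right) + 10899 = 1640 + 10899 = 12539$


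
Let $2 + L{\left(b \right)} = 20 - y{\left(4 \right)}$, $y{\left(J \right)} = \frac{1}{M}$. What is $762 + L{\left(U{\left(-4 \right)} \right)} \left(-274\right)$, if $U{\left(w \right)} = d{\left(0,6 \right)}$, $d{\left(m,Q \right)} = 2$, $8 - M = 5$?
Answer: $- \frac{12236}{3} \approx -4078.7$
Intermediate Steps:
$M = 3$ ($M = 8 - 5 = 3$)
$y{\left(J \right)} = \frac{1}{3}$
$U{\left(w \right)} = 2$
$L{\left(b \right)} = \frac{53}{3}$ ($L{\left(b \right)} = -2 + \left(20 - \frac{1}{3}\right) = -2 + \frac{59}{3} = \frac{53}{3}$)
$762 + L{\left(U{\left(-4 \right)} \right)} \left(-274\right) = 762 + \frac{53}{3} \left(-274\right) = 762 - \frac{14522}{3} = - \frac{12236}{3}$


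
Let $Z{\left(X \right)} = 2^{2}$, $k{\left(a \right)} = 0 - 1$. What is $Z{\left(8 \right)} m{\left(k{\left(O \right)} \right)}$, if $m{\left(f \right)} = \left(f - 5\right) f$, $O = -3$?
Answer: $24$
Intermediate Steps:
$k{\left(a \right)} = -1$
$m{\left(f \right)} = f \left(-5 + f\right)$ ($m{\left(f \right)} = \left(-5 + f\right) f = f \left(-5 + f\right)$)
$Z{\left(X \right)} = 4$
$Z{\left(8 \right)} m{\left(k{\left(O \right)} \right)} = 4 \left(- (-5 - 1)\right) = 4 \left(\left(-1\right) \left(-6\right)\right) = 4 \cdot 6 = 24$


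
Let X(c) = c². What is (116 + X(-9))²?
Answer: 38809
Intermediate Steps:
(116 + X(-9))² = (116 + (-9)²)² = (116 + 81)² = 197² = 38809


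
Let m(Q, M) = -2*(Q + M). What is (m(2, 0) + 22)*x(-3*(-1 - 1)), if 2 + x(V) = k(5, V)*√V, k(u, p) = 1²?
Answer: -36 + 18*√6 ≈ 8.0908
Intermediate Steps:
m(Q, M) = -2*M - 2*Q (m(Q, M) = -2*(M + Q) = -2*M - 2*Q)
k(u, p) = 1
x(V) = -2 + √V (x(V) = -2 + 1*√V = -2 + √V)
(m(2, 0) + 22)*x(-3*(-1 - 1)) = ((-2*0 - 2*2) + 22)*(-2 + √(-3*(-1 - 1))) = ((0 - 4) + 22)*(-2 + √(-3*(-2))) = (-4 + 22)*(-2 + √6) = 18*(-2 + √6) = -36 + 18*√6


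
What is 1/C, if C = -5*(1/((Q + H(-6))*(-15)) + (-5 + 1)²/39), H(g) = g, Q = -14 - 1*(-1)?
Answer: -247/511 ≈ -0.48337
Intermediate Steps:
Q = -13 (Q = -14 + 1 = -13)
C = -511/247 (C = -5*(1/(-13 - 6*(-15)) + (-5 + 1)²/39) = -5*(-1/15/(-19) + (-4)²*(1/39)) = -5*(-1/19*(-1/15) + 16*(1/39)) = -5*(1/285 + 16/39) = -5*511/1235 = -511/247 ≈ -2.0688)
1/C = 1/(-511/247) = -247/511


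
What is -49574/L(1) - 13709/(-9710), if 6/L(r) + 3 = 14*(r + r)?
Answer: -6017003123/29130 ≈ -2.0656e+5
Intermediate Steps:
L(r) = 6/(-3 + 28*r) (L(r) = 6/(-3 + 14*(r + r)) = 6/(-3 + 14*(2*r)) = 6/(-3 + 28*r))
-49574/L(1) - 13709/(-9710) = -49574/(6/(-3 + 28*1)) - 13709/(-9710) = -49574/(6/(-3 + 28)) - 13709*(-1/9710) = -49574/(6/25) + 13709/9710 = -49574/(6*(1/25)) + 13709/9710 = -49574/6/25 + 13709/9710 = -49574*25/6 + 13709/9710 = -619675/3 + 13709/9710 = -6017003123/29130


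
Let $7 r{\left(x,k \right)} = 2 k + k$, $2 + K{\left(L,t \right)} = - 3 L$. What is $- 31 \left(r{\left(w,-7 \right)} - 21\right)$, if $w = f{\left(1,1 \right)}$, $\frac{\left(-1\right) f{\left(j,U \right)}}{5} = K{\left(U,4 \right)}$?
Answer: $744$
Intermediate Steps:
$K{\left(L,t \right)} = -2 - 3 L$
$f{\left(j,U \right)} = 10 + 15 U$ ($f{\left(j,U \right)} = - 5 \left(-2 - 3 U\right) = 10 + 15 U$)
$w = 25$ ($w = 10 + 15 \cdot 1 = 10 + 15 = 25$)
$r{\left(x,k \right)} = \frac{3 k}{7}$ ($r{\left(x,k \right)} = \frac{2 k + k}{7} = \frac{3 k}{7}$)
$- 31 \left(r{\left(w,-7 \right)} - 21\right) = - 31 \left(\frac{3}{7} \left(-7\right) - 21\right) = - 31 \left(-3 - 21\right) = \left(-31\right) \left(-24\right) = 744$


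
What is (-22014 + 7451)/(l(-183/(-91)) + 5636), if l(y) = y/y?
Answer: -14563/5637 ≈ -2.5835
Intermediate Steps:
l(y) = 1
(-22014 + 7451)/(l(-183/(-91)) + 5636) = (-22014 + 7451)/(1 + 5636) = -14563/5637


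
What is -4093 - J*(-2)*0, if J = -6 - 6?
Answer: -4093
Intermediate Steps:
J = -12
-4093 - J*(-2)*0 = -4093 - (-12*(-2))*0 = -4093 - 24*0 = -4093 - 1*0 = -4093 + 0 = -4093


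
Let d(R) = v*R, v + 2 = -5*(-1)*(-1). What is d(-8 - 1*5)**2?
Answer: 8281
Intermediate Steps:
v = -7 (v = -2 - 5*(-1)*(-1) = -2 + 5*(-1) = -2 - 5 = -7)
d(R) = -7*R
d(-8 - 1*5)**2 = (-7*(-8 - 1*5))**2 = (-7*(-8 - 5))**2 = (-7*(-13))**2 = 91**2 = 8281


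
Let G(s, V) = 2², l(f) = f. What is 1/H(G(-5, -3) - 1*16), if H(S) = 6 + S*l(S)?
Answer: 1/150 ≈ 0.0066667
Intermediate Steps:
G(s, V) = 4
H(S) = 6 + S² (H(S) = 6 + S*S = 6 + S²)
1/H(G(-5, -3) - 1*16) = 1/(6 + (4 - 1*16)²) = 1/(6 + (4 - 16)²) = 1/(6 + (-12)²) = 1/(6 + 144) = 1/150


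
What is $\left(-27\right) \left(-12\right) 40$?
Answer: $12960$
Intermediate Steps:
$\left(-27\right) \left(-12\right) 40 = 324 \cdot 40 = 12960$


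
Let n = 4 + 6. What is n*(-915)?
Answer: -9150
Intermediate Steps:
n = 10
n*(-915) = 10*(-915) = -9150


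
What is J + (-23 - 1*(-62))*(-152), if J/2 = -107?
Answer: -6142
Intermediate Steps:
J = -214 (J = 2*(-107) = -214)
J + (-23 - 1*(-62))*(-152) = -214 + (-23 - 1*(-62))*(-152) = -214 + (-23 + 62)*(-152) = -214 + 39*(-152) = -214 - 5928 = -6142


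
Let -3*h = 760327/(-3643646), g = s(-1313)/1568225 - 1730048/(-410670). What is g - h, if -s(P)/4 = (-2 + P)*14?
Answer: 1319806705783673/314978749643610 ≈ 4.1901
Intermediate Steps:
s(P) = 112 - 56*P (s(P) = -4*(-2 + P)*14 = -4*(-28 + 14*P) = 112 - 56*P)
g = 54866925272/12880459215 (g = (112 - 56*(-1313))/1568225 - 1730048/(-410670) = (112 + 73528)*(1/1568225) - 1730048*(-1/410670) = 73640*(1/1568225) + 865024/205335 = 14728/313645 + 865024/205335 = 54866925272/12880459215 ≈ 4.2597)
h = 760327/10930938 (h = -760327/(3*(-3643646)) = -760327*(-1)/(3*3643646) = -⅓*(-760327/3643646) = 760327/10930938 ≈ 0.069557)
g - h = 54866925272/12880459215 - 1*760327/10930938 = 54866925272/12880459215 - 760327/10930938 = 1319806705783673/314978749643610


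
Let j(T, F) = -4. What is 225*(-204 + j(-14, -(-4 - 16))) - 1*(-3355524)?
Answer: 3308724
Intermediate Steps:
225*(-204 + j(-14, -(-4 - 16))) - 1*(-3355524) = 225*(-204 - 4) - 1*(-3355524) = 225*(-208) + 3355524 = -46800 + 3355524 = 3308724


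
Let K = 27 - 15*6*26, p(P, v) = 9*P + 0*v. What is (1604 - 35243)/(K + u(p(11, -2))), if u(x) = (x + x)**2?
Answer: -11213/12297 ≈ -0.91185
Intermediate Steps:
p(P, v) = 9*P (p(P, v) = 9*P + 0 = 9*P)
K = -2313 (K = 27 - 90*26 = 27 - 2340 = -2313)
u(x) = 4*x**2 (u(x) = (2*x)**2 = 4*x**2)
(1604 - 35243)/(K + u(p(11, -2))) = (1604 - 35243)/(-2313 + 4*(9*11)**2) = -33639/(-2313 + 4*99**2) = -33639/(-2313 + 4*9801) = -33639/(-2313 + 39204) = -33639/36891 = -33639*1/36891 = -11213/12297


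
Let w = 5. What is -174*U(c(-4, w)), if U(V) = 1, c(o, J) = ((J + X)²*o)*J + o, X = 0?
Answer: -174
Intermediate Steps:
c(o, J) = o + o*J³ (c(o, J) = ((J + 0)²*o)*J + o = (J²*o)*J + o = (o*J²)*J + o = o*J³ + o = o + o*J³)
-174*U(c(-4, w)) = -174*1 = -174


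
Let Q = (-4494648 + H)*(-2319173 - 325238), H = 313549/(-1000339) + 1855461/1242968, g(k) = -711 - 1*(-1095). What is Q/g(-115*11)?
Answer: 242271227859386887960799/7827237977088 ≈ 3.0952e+10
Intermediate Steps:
g(k) = 384 (g(k) = -711 + 1095 = 384)
H = 1466358627847/1243389366152 (H = 313549*(-1/1000339) + 1855461*(1/1242968) = -313549/1000339 + 1855461/1242968 = 1466358627847/1243389366152 ≈ 1.1793)
Q = 242271227859386887960799/20383432232 (Q = (-4494648 + 1466358627847/1243389366152)*(-2319173 - 325238) = -5588596061437726649/1243389366152*(-2644411) = 242271227859386887960799/20383432232 ≈ 1.1886e+13)
Q/g(-115*11) = (242271227859386887960799/20383432232)/384 = (242271227859386887960799/20383432232)*(1/384) = 242271227859386887960799/7827237977088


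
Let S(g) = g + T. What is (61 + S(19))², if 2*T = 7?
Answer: 27889/4 ≈ 6972.3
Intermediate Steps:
T = 7/2 (T = (½)*7 = 7/2 ≈ 3.5000)
S(g) = 7/2 + g (S(g) = g + 7/2 = 7/2 + g)
(61 + S(19))² = (61 + (7/2 + 19))² = (61 + 45/2)² = (167/2)² = 27889/4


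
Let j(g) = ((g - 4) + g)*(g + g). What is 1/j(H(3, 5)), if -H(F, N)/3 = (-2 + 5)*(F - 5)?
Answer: 1/1152 ≈ 0.00086806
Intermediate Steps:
H(F, N) = 45 - 9*F (H(F, N) = -3*(-2 + 5)*(F - 5) = -9*(-5 + F) = -3*(-15 + 3*F) = 45 - 9*F)
j(g) = 2*g*(-4 + 2*g) (j(g) = ((-4 + g) + g)*(2*g) = (-4 + 2*g)*(2*g) = 2*g*(-4 + 2*g))
1/j(H(3, 5)) = 1/(4*(45 - 9*3)*(-2 + (45 - 9*3))) = 1/(4*(45 - 27)*(-2 + (45 - 27))) = 1/(4*18*(-2 + 18)) = 1/(4*18*16) = 1/1152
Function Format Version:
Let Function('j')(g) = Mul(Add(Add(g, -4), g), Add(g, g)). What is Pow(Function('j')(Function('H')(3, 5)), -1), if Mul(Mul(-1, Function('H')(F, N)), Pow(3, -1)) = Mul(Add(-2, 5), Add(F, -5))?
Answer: Rational(1, 1152) ≈ 0.00086806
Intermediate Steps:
Function('H')(F, N) = Add(45, Mul(-9, F)) (Function('H')(F, N) = Mul(-3, Mul(Add(-2, 5), Add(F, -5))) = Mul(-3, Mul(3, Add(-5, F))) = Mul(-3, Add(-15, Mul(3, F))) = Add(45, Mul(-9, F)))
Function('j')(g) = Mul(2, g, Add(-4, Mul(2, g))) (Function('j')(g) = Mul(Add(Add(-4, g), g), Mul(2, g)) = Mul(Add(-4, Mul(2, g)), Mul(2, g)) = Mul(2, g, Add(-4, Mul(2, g))))
Pow(Function('j')(Function('H')(3, 5)), -1) = Pow(Mul(4, Add(45, Mul(-9, 3)), Add(-2, Add(45, Mul(-9, 3)))), -1) = Pow(Mul(4, Add(45, -27), Add(-2, Add(45, -27))), -1) = Pow(Mul(4, 18, Add(-2, 18)), -1) = Pow(Mul(4, 18, 16), -1) = Pow(1152, -1) = Rational(1, 1152)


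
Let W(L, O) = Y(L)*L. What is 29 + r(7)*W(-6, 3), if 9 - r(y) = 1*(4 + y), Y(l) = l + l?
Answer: -115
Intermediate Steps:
Y(l) = 2*l
W(L, O) = 2*L² (W(L, O) = (2*L)*L = 2*L²)
r(y) = 5 - y (r(y) = 9 - (4 + y) = 9 + (-4 - y) = 5 - y)
29 + r(7)*W(-6, 3) = 29 + (5 - 1*7)*(2*(-6)²) = 29 + (5 - 7)*(2*36) = 29 - 2*72 = 29 - 144 = -115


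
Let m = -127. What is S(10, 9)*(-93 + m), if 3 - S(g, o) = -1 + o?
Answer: 1100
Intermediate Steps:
S(g, o) = 4 - o (S(g, o) = 3 - (-1 + o) = 3 + (1 - o) = 4 - o)
S(10, 9)*(-93 + m) = (4 - 1*9)*(-93 - 127) = (4 - 9)*(-220) = -5*(-220) = 1100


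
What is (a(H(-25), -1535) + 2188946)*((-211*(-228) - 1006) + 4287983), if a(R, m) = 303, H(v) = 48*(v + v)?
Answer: 9490580501165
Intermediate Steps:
H(v) = 96*v (H(v) = 48*(2*v) = 96*v)
(a(H(-25), -1535) + 2188946)*((-211*(-228) - 1006) + 4287983) = (303 + 2188946)*((-211*(-228) - 1006) + 4287983) = 2189249*((48108 - 1006) + 4287983) = 2189249*(47102 + 4287983) = 2189249*4335085 = 9490580501165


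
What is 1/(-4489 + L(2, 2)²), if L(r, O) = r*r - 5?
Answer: -1/4488 ≈ -0.00022282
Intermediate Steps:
L(r, O) = -5 + r² (L(r, O) = r² - 5 = -5 + r²)
1/(-4489 + L(2, 2)²) = 1/(-4489 + (-5 + 2²)²) = 1/(-4489 + (-5 + 4)²) = 1/(-4489 + (-1)²) = 1/(-4489 + 1) = 1/(-4488) = -1/4488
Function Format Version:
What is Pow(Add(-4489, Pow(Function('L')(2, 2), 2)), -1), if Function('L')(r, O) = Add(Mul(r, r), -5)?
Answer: Rational(-1, 4488) ≈ -0.00022282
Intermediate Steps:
Function('L')(r, O) = Add(-5, Pow(r, 2)) (Function('L')(r, O) = Add(Pow(r, 2), -5) = Add(-5, Pow(r, 2)))
Pow(Add(-4489, Pow(Function('L')(2, 2), 2)), -1) = Pow(Add(-4489, Pow(Add(-5, Pow(2, 2)), 2)), -1) = Pow(Add(-4489, Pow(Add(-5, 4), 2)), -1) = Pow(Add(-4489, Pow(-1, 2)), -1) = Pow(Add(-4489, 1), -1) = Pow(-4488, -1) = Rational(-1, 4488)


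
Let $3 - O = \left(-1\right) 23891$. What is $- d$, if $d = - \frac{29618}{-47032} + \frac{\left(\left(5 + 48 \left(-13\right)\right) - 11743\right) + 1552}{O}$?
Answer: $- \frac{49819143}{280945652} \approx -0.17733$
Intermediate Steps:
$O = 23894$ ($O = 3 - \left(-1\right) 23891 = 3 - -23891 = 3 + 23891 = 23894$)
$d = \frac{49819143}{280945652}$ ($d = - \frac{29618}{-47032} + \frac{\left(\left(5 + 48 \left(-13\right)\right) - 11743\right) + 1552}{23894} = \left(-29618\right) \left(- \frac{1}{47032}\right) + \left(\left(\left(5 - 624\right) - 11743\right) + 1552\right) \frac{1}{23894} = \frac{14809}{23516} + \left(\left(-619 - 11743\right) + 1552\right) \frac{1}{23894} = \frac{14809}{23516} + \left(-12362 + 1552\right) \frac{1}{23894} = \frac{14809}{23516} - \frac{5405}{11947} = \frac{49819143}{280945652} \approx 0.17733$)
$- d = \left(-1\right) \frac{49819143}{280945652} = - \frac{49819143}{280945652}$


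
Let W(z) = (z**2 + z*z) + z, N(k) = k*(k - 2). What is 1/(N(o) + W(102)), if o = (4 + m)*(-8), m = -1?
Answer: 1/21534 ≈ 4.6438e-5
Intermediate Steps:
o = -24 (o = (4 - 1)*(-8) = 3*(-8) = -24)
N(k) = k*(-2 + k)
W(z) = z + 2*z**2 (W(z) = (z**2 + z**2) + z = 2*z**2 + z = z + 2*z**2)
1/(N(o) + W(102)) = 1/(-24*(-2 - 24) + 102*(1 + 2*102)) = 1/(-24*(-26) + 102*(1 + 204)) = 1/(624 + 102*205) = 1/(624 + 20910) = 1/21534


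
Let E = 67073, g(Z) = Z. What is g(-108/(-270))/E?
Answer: 2/335365 ≈ 5.9637e-6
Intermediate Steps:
g(-108/(-270))/E = -108/(-270)/67073 = -108*(-1/270)*(1/67073) = (⅖)*(1/67073) = 2/335365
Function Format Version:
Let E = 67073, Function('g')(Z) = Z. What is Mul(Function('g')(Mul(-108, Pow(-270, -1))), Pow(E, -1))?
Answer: Rational(2, 335365) ≈ 5.9637e-6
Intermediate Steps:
Mul(Function('g')(Mul(-108, Pow(-270, -1))), Pow(E, -1)) = Mul(Mul(-108, Pow(-270, -1)), Pow(67073, -1)) = Mul(Mul(-108, Rational(-1, 270)), Rational(1, 67073)) = Mul(Rational(2, 5), Rational(1, 67073)) = Rational(2, 335365)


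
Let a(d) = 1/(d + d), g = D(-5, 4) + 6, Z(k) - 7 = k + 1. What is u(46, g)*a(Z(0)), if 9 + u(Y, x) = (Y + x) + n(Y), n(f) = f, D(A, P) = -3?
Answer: 43/8 ≈ 5.3750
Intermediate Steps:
Z(k) = 8 + k (Z(k) = 7 + (k + 1) = 7 + (1 + k) = 8 + k)
g = 3 (g = -3 + 6 = 3)
u(Y, x) = -9 + x + 2*Y (u(Y, x) = -9 + ((Y + x) + Y) = -9 + (x + 2*Y) = -9 + x + 2*Y)
a(d) = 1/(2*d)
u(46, g)*a(Z(0)) = (-9 + 3 + 2*46)*(1/(2*(8 + 0))) = (-9 + 3 + 92)*((½)/8) = 86*((½)*(⅛)) = 86*(1/16) = 43/8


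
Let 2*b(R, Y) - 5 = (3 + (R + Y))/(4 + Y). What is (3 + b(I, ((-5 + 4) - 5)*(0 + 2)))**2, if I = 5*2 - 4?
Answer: 8281/256 ≈ 32.348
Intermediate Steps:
I = 6 (I = 10 - 4 = 6)
b(R, Y) = 5/2 + (3 + R + Y)/(2*(4 + Y)) (b(R, Y) = 5/2 + ((3 + (R + Y))/(4 + Y))/2 = 5/2 + ((3 + R + Y)/(4 + Y))/2 = 5/2 + (3 + R + Y)/(2*(4 + Y)))
(3 + b(I, ((-5 + 4) - 5)*(0 + 2)))**2 = (3 + (23 + 6 + 6*(((-5 + 4) - 5)*(0 + 2)))/(2*(4 + ((-5 + 4) - 5)*(0 + 2))))**2 = (3 + (23 + 6 + 6*((-1 - 5)*2))/(2*(4 + (-1 - 5)*2)))**2 = (3 + (23 + 6 + 6*(-6*2))/(2*(4 - 6*2)))**2 = (3 + (23 + 6 + 6*(-12))/(2*(4 - 12)))**2 = (3 + (1/2)*(23 + 6 - 72)/(-8))**2 = (3 + (1/2)*(-1/8)*(-43))**2 = (3 + 43/16)**2 = (91/16)**2 = 8281/256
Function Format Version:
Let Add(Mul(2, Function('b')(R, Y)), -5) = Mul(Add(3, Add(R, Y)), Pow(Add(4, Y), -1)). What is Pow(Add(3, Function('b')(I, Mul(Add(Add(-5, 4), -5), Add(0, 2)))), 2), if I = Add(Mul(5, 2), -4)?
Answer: Rational(8281, 256) ≈ 32.348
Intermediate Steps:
I = 6 (I = Add(10, -4) = 6)
Function('b')(R, Y) = Add(Rational(5, 2), Mul(Rational(1, 2), Pow(Add(4, Y), -1), Add(3, R, Y))) (Function('b')(R, Y) = Add(Rational(5, 2), Mul(Rational(1, 2), Mul(Add(3, Add(R, Y)), Pow(Add(4, Y), -1)))) = Add(Rational(5, 2), Mul(Rational(1, 2), Mul(Add(3, R, Y), Pow(Add(4, Y), -1)))) = Add(Rational(5, 2), Mul(Rational(1, 2), Mul(Pow(Add(4, Y), -1), Add(3, R, Y)))) = Add(Rational(5, 2), Mul(Rational(1, 2), Pow(Add(4, Y), -1), Add(3, R, Y))))
Pow(Add(3, Function('b')(I, Mul(Add(Add(-5, 4), -5), Add(0, 2)))), 2) = Pow(Add(3, Mul(Rational(1, 2), Pow(Add(4, Mul(Add(Add(-5, 4), -5), Add(0, 2))), -1), Add(23, 6, Mul(6, Mul(Add(Add(-5, 4), -5), Add(0, 2)))))), 2) = Pow(Add(3, Mul(Rational(1, 2), Pow(Add(4, Mul(Add(-1, -5), 2)), -1), Add(23, 6, Mul(6, Mul(Add(-1, -5), 2))))), 2) = Pow(Add(3, Mul(Rational(1, 2), Pow(Add(4, Mul(-6, 2)), -1), Add(23, 6, Mul(6, Mul(-6, 2))))), 2) = Pow(Add(3, Mul(Rational(1, 2), Pow(Add(4, -12), -1), Add(23, 6, Mul(6, -12)))), 2) = Pow(Add(3, Mul(Rational(1, 2), Pow(-8, -1), Add(23, 6, -72))), 2) = Pow(Add(3, Mul(Rational(1, 2), Rational(-1, 8), -43)), 2) = Pow(Add(3, Rational(43, 16)), 2) = Pow(Rational(91, 16), 2) = Rational(8281, 256)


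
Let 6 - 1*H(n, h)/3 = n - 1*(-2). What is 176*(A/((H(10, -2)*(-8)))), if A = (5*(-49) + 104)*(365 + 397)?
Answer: -131318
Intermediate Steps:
H(n, h) = 12 - 3*n (H(n, h) = 18 - 3*(n - 1*(-2)) = 18 - 3*(n + 2) = 18 - 3*(2 + n) = 18 + (-6 - 3*n) = 12 - 3*n)
A = -107442 (A = (-245 + 104)*762 = -141*762 = -107442)
176*(A/((H(10, -2)*(-8)))) = 176*(-107442*(-1/(8*(12 - 3*10)))) = 176*(-107442*(-1/(8*(12 - 30)))) = 176*(-107442/((-18*(-8)))) = 176*(-107442/144) = 176*(-107442*1/144) = 176*(-5969/8) = -131318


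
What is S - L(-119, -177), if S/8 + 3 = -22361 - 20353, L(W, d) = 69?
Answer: -341805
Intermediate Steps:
S = -341736 (S = -24 + 8*(-22361 - 20353) = -24 + 8*(-42714) = -24 - 341712 = -341736)
S - L(-119, -177) = -341736 - 1*69 = -341736 - 69 = -341805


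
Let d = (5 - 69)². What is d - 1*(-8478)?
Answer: 12574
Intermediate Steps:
d = 4096 (d = (-64)² = 4096)
d - 1*(-8478) = 4096 - 1*(-8478) = 4096 + 8478 = 12574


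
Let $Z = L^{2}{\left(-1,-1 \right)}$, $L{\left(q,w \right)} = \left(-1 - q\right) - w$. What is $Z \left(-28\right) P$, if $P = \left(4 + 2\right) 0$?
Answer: $0$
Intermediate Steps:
$L{\left(q,w \right)} = -1 - q - w$
$Z = 1$ ($Z = \left(-1 - -1 - -1\right)^{2} = \left(-1 + 1 + 1\right)^{2} = 1^{2} = 1$)
$P = 0$ ($P = 6 \cdot 0 = 0$)
$Z \left(-28\right) P = 1 \left(-28\right) 0 = \left(-28\right) 0 = 0$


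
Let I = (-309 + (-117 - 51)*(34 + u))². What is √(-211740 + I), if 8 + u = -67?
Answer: √43071501 ≈ 6562.9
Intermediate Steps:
u = -75 (u = -8 - 67 = -75)
I = 43283241 (I = (-309 + (-117 - 51)*(34 - 75))² = (-309 - 168*(-41))² = (-309 + 6888)² = 6579² = 43283241)
√(-211740 + I) = √(-211740 + 43283241) = √43071501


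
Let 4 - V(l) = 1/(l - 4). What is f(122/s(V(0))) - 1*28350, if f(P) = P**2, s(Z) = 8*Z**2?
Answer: -2367760814/83521 ≈ -28349.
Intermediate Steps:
V(l) = 4 - 1/(-4 + l) (V(l) = 4 - 1/(l - 4) = 4 - 1/(-4 + l))
f(122/s(V(0))) - 1*28350 = (122/((8*((-17 + 4*0)/(-4 + 0))**2)))**2 - 1*28350 = (122/((8*((-17 + 0)/(-4))**2)))**2 - 28350 = (122/((8*(-1/4*(-17))**2)))**2 - 28350 = (122/((8*(17/4)**2)))**2 - 28350 = (122/((8*(289/16))))**2 - 28350 = (122/(289/2))**2 - 28350 = (122*(2/289))**2 - 28350 = (244/289)**2 - 28350 = 59536/83521 - 28350 = -2367760814/83521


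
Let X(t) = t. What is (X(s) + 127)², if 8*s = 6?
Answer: 261121/16 ≈ 16320.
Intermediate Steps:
s = ¾ (s = (⅛)*6 = ¾ ≈ 0.75000)
(X(s) + 127)² = (¾ + 127)² = (511/4)² = 261121/16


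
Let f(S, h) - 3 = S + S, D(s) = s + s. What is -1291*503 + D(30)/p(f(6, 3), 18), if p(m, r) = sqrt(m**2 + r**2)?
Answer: -649373 + 20*sqrt(61)/61 ≈ -6.4937e+5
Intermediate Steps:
D(s) = 2*s
f(S, h) = 3 + 2*S (f(S, h) = 3 + (S + S) = 3 + 2*S)
-1291*503 + D(30)/p(f(6, 3), 18) = -1291*503 + (2*30)/(sqrt((3 + 2*6)**2 + 18**2)) = -649373 + 60/(sqrt((3 + 12)**2 + 324)) = -649373 + 60/(sqrt(15**2 + 324)) = -649373 + 60/(sqrt(225 + 324)) = -649373 + 60/(sqrt(549)) = -649373 + 60/((3*sqrt(61))) = -649373 + 60*(sqrt(61)/183) = -649373 + 20*sqrt(61)/61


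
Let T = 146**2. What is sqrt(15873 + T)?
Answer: sqrt(37189) ≈ 192.84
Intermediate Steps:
T = 21316
sqrt(15873 + T) = sqrt(15873 + 21316) = sqrt(37189)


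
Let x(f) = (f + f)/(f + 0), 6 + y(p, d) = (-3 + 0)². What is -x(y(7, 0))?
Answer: -2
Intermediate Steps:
y(p, d) = 3 (y(p, d) = -6 + (-3 + 0)² = -6 + (-3)² = -6 + 9 = 3)
x(f) = 2 (x(f) = (2*f)/f = 2)
-x(y(7, 0)) = -1*2 = -2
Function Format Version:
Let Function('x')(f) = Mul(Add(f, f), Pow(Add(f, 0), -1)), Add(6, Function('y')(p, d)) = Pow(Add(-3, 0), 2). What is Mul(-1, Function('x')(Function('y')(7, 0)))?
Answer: -2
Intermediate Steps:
Function('y')(p, d) = 3 (Function('y')(p, d) = Add(-6, Pow(Add(-3, 0), 2)) = Add(-6, Pow(-3, 2)) = Add(-6, 9) = 3)
Function('x')(f) = 2 (Function('x')(f) = Mul(Mul(2, f), Pow(f, -1)) = 2)
Mul(-1, Function('x')(Function('y')(7, 0))) = Mul(-1, 2) = -2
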